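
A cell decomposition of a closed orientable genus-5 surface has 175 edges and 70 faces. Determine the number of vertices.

For a closed orientable surface of genus 5, χ = 2 − 2·5 = -8.
V = -8 + E − F = -8 + 175 − 70 = 97.

97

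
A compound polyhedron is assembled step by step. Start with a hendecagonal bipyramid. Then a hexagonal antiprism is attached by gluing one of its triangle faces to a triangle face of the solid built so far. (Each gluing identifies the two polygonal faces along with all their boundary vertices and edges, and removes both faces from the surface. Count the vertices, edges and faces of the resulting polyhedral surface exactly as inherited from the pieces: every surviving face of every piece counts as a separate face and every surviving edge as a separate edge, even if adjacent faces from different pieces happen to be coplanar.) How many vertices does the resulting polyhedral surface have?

A hendecagonal bipyramid: V=13, E=33, F=22.
Attach a hexagonal antiprism (V=12, E=24, F=14) along a 3-gon: merge 3 vertices and 3 edges, delete both glued faces → V=22, E=54, F=34.
Check: V − E + F = 22 − 54 + 34 = 2.

22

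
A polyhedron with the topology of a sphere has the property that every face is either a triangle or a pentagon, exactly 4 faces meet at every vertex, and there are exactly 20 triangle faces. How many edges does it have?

60

Let x be the number of pentagons; then F = 20 + x.
Edge–face incidences: 2E = 3·20 + 5·x = 60 + 5x.
Every vertex has degree 4, so 4V = 2E.
Euler: V − E + F = 2 ⇒ (2E)/4 − E + (20 + x) = 2.
Multiply by 8: 2·(2E) − 4·(2E) + 8·(20 + x) = 16, i.e. 160 + 8x − 2·(60 + 5x) = 16.
Collecting terms: −2x + 40 = 16, so −2x = −24, so x = 12.
Then 2E = 60 + 5·12 = 120, so E = 60, V = 2E/4 = 30, F = 20 + 12 = 32.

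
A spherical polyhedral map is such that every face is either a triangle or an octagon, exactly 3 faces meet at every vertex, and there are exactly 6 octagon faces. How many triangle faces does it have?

8

Let x be the number of triangles; then F = 6 + x.
Edge–face incidences: 2E = 8·6 + 3·x = 48 + 3x.
Every vertex has degree 3, so 3V = 2E.
Euler: V − E + F = 2 ⇒ (2E)/3 − E + (6 + x) = 2.
Multiply by 6: 2·(2E) − 3·(2E) + 6·(6 + x) = 12, i.e. 36 + 6x − (48 + 3x) = 12.
Collecting terms: 3x − 12 = 12, so 3x = 24, so x = 8.
Then 2E = 48 + 3·8 = 72, so E = 36, V = 2E/3 = 24, F = 6 + 8 = 14.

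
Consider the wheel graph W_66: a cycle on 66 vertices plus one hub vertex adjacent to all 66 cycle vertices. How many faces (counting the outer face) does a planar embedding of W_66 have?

67

W_66 has V = 66 + 1 = 67 vertices and E = 2·66 = 132 edges.
By Euler's formula F = 2 − V + E = 2 − 67 + 132 = 67.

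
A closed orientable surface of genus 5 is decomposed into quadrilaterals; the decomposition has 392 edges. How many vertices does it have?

188

χ = 2 − 2·5 = -8, and every face is a square so 4F = 2E.
F = 2E/4 = 196. Then V = -8 + E − F = -8 + 392 − 196 = 188.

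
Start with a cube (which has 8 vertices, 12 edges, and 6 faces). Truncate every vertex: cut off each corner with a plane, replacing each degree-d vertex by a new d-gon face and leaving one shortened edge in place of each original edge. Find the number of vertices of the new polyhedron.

24

Truncation replaces each original edge-end by a new vertex, so V′ = 2E = 24.
Each original edge survives, and each old vertex of degree d contributes d new edges; summing degrees gives Σd = 2E, so E′ = E + 2E = 3E = 36.
Each original face survives and each original vertex becomes one new face: F′ = F + V = 14.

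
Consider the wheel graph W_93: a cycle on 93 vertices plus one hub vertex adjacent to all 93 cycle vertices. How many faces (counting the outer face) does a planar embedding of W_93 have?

W_93 has V = 93 + 1 = 94 vertices and E = 2·93 = 186 edges.
By Euler's formula F = 2 − V + E = 2 − 94 + 186 = 94.

94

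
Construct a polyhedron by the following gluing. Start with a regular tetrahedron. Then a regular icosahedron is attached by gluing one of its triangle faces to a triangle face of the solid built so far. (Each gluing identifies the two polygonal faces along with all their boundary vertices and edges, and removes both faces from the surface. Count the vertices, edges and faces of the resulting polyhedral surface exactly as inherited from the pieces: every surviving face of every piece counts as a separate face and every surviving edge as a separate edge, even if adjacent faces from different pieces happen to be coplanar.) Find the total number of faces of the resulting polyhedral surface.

A regular tetrahedron: V=4, E=6, F=4.
Attach a regular icosahedron (V=12, E=30, F=20) along a 3-gon: merge 3 vertices and 3 edges, delete both glued faces → V=13, E=33, F=22.
Check: V − E + F = 13 − 33 + 22 = 2.

22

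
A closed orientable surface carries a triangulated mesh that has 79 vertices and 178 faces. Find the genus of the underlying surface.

6

Every face is a triangle, so 2E = 3·178 = 534, giving E = 267.
χ = V − E + F = 79 − 267 + 178 = -10.
For a closed orientable surface χ = 2 − 2g, so g = (2 − (-10))/2 = 6.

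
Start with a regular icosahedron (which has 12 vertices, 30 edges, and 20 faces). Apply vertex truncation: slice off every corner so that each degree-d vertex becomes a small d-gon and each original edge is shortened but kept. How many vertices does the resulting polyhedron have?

Truncation replaces each original edge-end by a new vertex, so V′ = 2E = 60.
Each original edge survives, and each old vertex of degree d contributes d new edges; summing degrees gives Σd = 2E, so E′ = E + 2E = 3E = 90.
Each original face survives and each original vertex becomes one new face: F′ = F + V = 32.

60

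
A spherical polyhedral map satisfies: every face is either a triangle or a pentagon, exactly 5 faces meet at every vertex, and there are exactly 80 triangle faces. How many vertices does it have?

Let x be the number of pentagons; then F = 80 + x.
Edge–face incidences: 2E = 3·80 + 5·x = 240 + 5x.
Every vertex has degree 5, so 5V = 2E.
Euler: V − E + F = 2 ⇒ (2E)/5 − E + (80 + x) = 2.
Multiply by 10: 2·(2E) − 5·(2E) + 10·(80 + x) = 20, i.e. 800 + 10x − 3·(240 + 5x) = 20.
Collecting terms: −5x + 80 = 20, so −5x = −60, so x = 12.
Then 2E = 240 + 5·12 = 300, so E = 150, V = 2E/5 = 60, F = 80 + 12 = 92.

60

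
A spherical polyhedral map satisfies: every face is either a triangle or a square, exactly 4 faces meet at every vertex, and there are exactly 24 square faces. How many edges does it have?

Let x be the number of triangles; then F = 24 + x.
Edge–face incidences: 2E = 4·24 + 3·x = 96 + 3x.
Every vertex has degree 4, so 4V = 2E.
Euler: V − E + F = 2 ⇒ (2E)/4 − E + (24 + x) = 2.
Multiply by 8: 2·(2E) − 4·(2E) + 8·(24 + x) = 16, i.e. 192 + 8x − 2·(96 + 3x) = 16.
Collecting terms: 2x = 16, so x = 8.
Then 2E = 96 + 3·8 = 120, so E = 60, V = 2E/4 = 30, F = 24 + 8 = 32.

60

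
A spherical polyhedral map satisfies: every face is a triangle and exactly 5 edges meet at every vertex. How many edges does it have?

Each face has 3 edges and each edge borders two faces, so 2E = 3F.
Each vertex has degree 5, so 5V = 2E and hence V = 3F/5.
Euler: V − E + F = 2 ⇒ (3F/5) − (3F/2) + F = 2.
Multiply by 10: (6 − 15 + 10)F = 20, i.e. 1F = 20.
So F = 20, E = 3·20/2 = 30, V = 3·20/5 = 12.

30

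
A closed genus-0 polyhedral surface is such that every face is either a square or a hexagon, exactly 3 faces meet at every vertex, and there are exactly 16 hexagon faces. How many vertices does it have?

Let x be the number of squares; then F = 16 + x.
Edge–face incidences: 2E = 6·16 + 4·x = 96 + 4x.
Every vertex has degree 3, so 3V = 2E.
Euler: V − E + F = 2 ⇒ (2E)/3 − E + (16 + x) = 2.
Multiply by 6: 2·(2E) − 3·(2E) + 6·(16 + x) = 12, i.e. 96 + 6x − (96 + 4x) = 12.
Collecting terms: 2x = 12, so x = 6.
Then 2E = 96 + 4·6 = 120, so E = 60, V = 2E/3 = 40, F = 16 + 6 = 22.

40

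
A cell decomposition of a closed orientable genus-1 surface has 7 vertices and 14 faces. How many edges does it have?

21

For a closed orientable surface of genus 1, χ = 2 − 2·1 = 0.
E = V + F − (0) = 7 + 14 − (0) = 21.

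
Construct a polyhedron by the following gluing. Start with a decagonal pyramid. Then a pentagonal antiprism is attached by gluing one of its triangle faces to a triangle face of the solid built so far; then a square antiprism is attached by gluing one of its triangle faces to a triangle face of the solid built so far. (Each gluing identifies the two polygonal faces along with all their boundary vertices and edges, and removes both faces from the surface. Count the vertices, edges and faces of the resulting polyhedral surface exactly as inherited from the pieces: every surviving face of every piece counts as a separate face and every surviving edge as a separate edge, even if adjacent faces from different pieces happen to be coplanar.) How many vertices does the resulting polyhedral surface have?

A decagonal pyramid: V=11, E=20, F=11.
Attach a pentagonal antiprism (V=10, E=20, F=12) along a 3-gon: merge 3 vertices and 3 edges, delete both glued faces → V=18, E=37, F=21.
Attach a square antiprism (V=8, E=16, F=10) along a 3-gon: merge 3 vertices and 3 edges, delete both glued faces → V=23, E=50, F=29.
Check: V − E + F = 23 − 50 + 29 = 2.

23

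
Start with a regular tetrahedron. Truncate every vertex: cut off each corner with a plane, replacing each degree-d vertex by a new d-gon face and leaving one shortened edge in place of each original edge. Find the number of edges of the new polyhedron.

The base solid has V = 4, E = 6, F = 4.
Truncation replaces each original edge-end by a new vertex, so V′ = 2E = 12.
Each original edge survives, and each old vertex of degree d contributes d new edges; summing degrees gives Σd = 2E, so E′ = E + 2E = 3E = 18.
Each original face survives and each original vertex becomes one new face: F′ = F + V = 8.

18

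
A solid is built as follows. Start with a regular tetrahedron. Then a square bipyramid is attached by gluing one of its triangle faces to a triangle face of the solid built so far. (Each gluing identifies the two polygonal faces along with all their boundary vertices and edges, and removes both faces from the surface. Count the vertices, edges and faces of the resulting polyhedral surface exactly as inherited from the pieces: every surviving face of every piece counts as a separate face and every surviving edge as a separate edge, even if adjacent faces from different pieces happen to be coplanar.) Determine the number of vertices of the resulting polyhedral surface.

7

A regular tetrahedron: V=4, E=6, F=4.
Attach a square bipyramid (V=6, E=12, F=8) along a 3-gon: merge 3 vertices and 3 edges, delete both glued faces → V=7, E=15, F=10.
Check: V − E + F = 7 − 15 + 10 = 2.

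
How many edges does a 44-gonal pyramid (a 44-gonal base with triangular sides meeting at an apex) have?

88

A pyramid on an n-gon base has one n-gon and n triangles: V = 44 + 1 = 45, E = 2·44 = 88, F = 44 + 1 = 45.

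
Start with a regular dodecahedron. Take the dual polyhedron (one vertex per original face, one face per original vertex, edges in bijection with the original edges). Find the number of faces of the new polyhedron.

20

The base solid has V = 20, E = 30, F = 12.
The dual swaps V and F and preserves E: V′ = F = 12, E′ = E = 30, F′ = V = 20.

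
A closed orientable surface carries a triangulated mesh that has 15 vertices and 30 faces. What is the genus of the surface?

1

Every face is a triangle, so 2E = 3·30 = 90, giving E = 45.
χ = V − E + F = 15 − 45 + 30 = 0.
For a closed orientable surface χ = 2 − 2g, so g = (2 − (0))/2 = 1.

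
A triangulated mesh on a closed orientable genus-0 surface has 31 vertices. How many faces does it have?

58

χ = 2 − 2·0 = 2, and every face is a triangle so 3F = 2E.
V − E + F = 2 with E = 3F/2 gives 31 − (3/2 − 1)·F = 2, so F = 58 and E = 87.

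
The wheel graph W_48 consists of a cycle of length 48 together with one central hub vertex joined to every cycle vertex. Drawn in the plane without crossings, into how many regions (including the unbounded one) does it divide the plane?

W_48 has V = 48 + 1 = 49 vertices and E = 2·48 = 96 edges.
By Euler's formula F = 2 − V + E = 2 − 49 + 96 = 49.

49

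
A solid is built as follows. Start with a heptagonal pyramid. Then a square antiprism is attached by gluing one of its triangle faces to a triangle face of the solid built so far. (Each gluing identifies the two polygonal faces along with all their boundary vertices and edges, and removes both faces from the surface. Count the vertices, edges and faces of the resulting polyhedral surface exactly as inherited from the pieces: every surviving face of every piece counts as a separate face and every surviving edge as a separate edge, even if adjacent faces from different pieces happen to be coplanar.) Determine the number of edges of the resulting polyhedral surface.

27

A heptagonal pyramid: V=8, E=14, F=8.
Attach a square antiprism (V=8, E=16, F=10) along a 3-gon: merge 3 vertices and 3 edges, delete both glued faces → V=13, E=27, F=16.
Check: V − E + F = 13 − 27 + 16 = 2.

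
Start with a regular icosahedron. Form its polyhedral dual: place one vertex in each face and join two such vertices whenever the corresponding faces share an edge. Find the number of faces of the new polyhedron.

12

The base solid has V = 12, E = 30, F = 20.
The dual swaps V and F and preserves E: V′ = F = 20, E′ = E = 30, F′ = V = 12.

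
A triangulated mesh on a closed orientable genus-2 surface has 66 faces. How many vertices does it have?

31

χ = 2 − 2·2 = -2, and every face is a triangle so 3F = 2E.
E = 3·66/2 = 99. Then V = -2 + E − F = -2 + 99 − 66 = 31.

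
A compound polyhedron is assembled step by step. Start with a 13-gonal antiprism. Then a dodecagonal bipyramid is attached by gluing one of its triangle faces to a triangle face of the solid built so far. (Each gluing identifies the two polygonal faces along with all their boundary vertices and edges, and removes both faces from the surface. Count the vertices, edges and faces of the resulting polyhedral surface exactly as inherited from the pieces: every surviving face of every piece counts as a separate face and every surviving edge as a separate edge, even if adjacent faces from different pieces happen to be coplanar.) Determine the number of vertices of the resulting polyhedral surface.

A 13-gonal antiprism: V=26, E=52, F=28.
Attach a dodecagonal bipyramid (V=14, E=36, F=24) along a 3-gon: merge 3 vertices and 3 edges, delete both glued faces → V=37, E=85, F=50.
Check: V − E + F = 37 − 85 + 50 = 2.

37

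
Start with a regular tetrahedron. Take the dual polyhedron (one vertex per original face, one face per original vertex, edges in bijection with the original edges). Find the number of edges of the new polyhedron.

The base solid has V = 4, E = 6, F = 4.
The dual swaps V and F and preserves E: V′ = F = 4, E′ = E = 6, F′ = V = 4.

6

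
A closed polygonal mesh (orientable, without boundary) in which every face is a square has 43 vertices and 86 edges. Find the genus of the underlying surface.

1

Every face is a square and each edge borders two faces, so 4F = 2·86, giving F = 43.
χ = V − E + F = 43 − 86 + 43 = 0.
For a closed orientable surface χ = 2 − 2g, so g = (2 − (0))/2 = 1.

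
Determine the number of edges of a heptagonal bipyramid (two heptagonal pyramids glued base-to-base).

21

A bipyramid over an n-gon has 2n triangular faces and n + 2 vertices: V = 7 + 2 = 9, E = 3·7 = 21, F = 2·7 = 14.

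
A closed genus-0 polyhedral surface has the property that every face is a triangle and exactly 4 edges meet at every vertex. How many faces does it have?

Each face has 3 edges and each edge borders two faces, so 2E = 3F.
Each vertex has degree 4, so 4V = 2E and hence V = 3F/4.
Euler: V − E + F = 2 ⇒ (3F/4) − (3F/2) + F = 2.
Multiply by 8: (6 − 12 + 8)F = 16, i.e. 2F = 16.
So F = 8, E = 3·8/2 = 12, V = 3·8/4 = 6.

8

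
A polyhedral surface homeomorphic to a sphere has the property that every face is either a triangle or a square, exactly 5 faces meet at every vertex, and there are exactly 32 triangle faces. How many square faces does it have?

Let x be the number of squares; then F = 32 + x.
Edge–face incidences: 2E = 3·32 + 4·x = 96 + 4x.
Every vertex has degree 5, so 5V = 2E.
Euler: V − E + F = 2 ⇒ (2E)/5 − E + (32 + x) = 2.
Multiply by 10: 2·(2E) − 5·(2E) + 10·(32 + x) = 20, i.e. 320 + 10x − 3·(96 + 4x) = 20.
Collecting terms: −2x + 32 = 20, so −2x = −12, so x = 6.
Then 2E = 96 + 4·6 = 120, so E = 60, V = 2E/5 = 24, F = 32 + 6 = 38.

6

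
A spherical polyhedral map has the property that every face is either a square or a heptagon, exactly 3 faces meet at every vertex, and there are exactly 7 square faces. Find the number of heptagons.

Let x be the number of heptagons; then F = 7 + x.
Edge–face incidences: 2E = 4·7 + 7·x = 28 + 7x.
Every vertex has degree 3, so 3V = 2E.
Euler: V − E + F = 2 ⇒ (2E)/3 − E + (7 + x) = 2.
Multiply by 6: 2·(2E) − 3·(2E) + 6·(7 + x) = 12, i.e. 42 + 6x − (28 + 7x) = 12.
Collecting terms: −x + 14 = 12, so −x = −2, so x = 2.
Then 2E = 28 + 7·2 = 42, so E = 21, V = 2E/3 = 14, F = 7 + 2 = 9.

2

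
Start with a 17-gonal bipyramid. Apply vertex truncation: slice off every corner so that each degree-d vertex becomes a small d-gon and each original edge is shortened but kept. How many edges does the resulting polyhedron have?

153

The base solid has V = 19, E = 51, F = 34.
Truncation replaces each original edge-end by a new vertex, so V′ = 2E = 102.
Each original edge survives, and each old vertex of degree d contributes d new edges; summing degrees gives Σd = 2E, so E′ = E + 2E = 3E = 153.
Each original face survives and each original vertex becomes one new face: F′ = F + V = 53.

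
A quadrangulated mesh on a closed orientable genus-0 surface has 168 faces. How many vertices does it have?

170

χ = 2 − 2·0 = 2, and every face is a square so 4F = 2E.
E = 4·168/2 = 336. Then V = 2 + E − F = 2 + 336 − 168 = 170.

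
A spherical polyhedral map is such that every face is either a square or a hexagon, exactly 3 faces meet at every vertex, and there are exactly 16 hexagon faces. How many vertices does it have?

40

Let x be the number of squares; then F = 16 + x.
Edge–face incidences: 2E = 6·16 + 4·x = 96 + 4x.
Every vertex has degree 3, so 3V = 2E.
Euler: V − E + F = 2 ⇒ (2E)/3 − E + (16 + x) = 2.
Multiply by 6: 2·(2E) − 3·(2E) + 6·(16 + x) = 12, i.e. 96 + 6x − (96 + 4x) = 12.
Collecting terms: 2x = 12, so x = 6.
Then 2E = 96 + 4·6 = 120, so E = 60, V = 2E/3 = 40, F = 16 + 6 = 22.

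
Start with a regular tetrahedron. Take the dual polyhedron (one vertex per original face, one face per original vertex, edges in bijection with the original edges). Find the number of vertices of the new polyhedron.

4

The base solid has V = 4, E = 6, F = 4.
The dual swaps V and F and preserves E: V′ = F = 4, E′ = E = 6, F′ = V = 4.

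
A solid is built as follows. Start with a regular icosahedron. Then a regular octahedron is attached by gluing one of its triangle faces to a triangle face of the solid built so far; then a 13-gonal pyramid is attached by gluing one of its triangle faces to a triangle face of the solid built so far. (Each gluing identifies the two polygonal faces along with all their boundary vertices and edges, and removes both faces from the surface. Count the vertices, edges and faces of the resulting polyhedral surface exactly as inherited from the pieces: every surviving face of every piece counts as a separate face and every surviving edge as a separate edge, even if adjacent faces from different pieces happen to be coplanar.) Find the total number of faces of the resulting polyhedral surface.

38

A regular icosahedron: V=12, E=30, F=20.
Attach a regular octahedron (V=6, E=12, F=8) along a 3-gon: merge 3 vertices and 3 edges, delete both glued faces → V=15, E=39, F=26.
Attach a 13-gonal pyramid (V=14, E=26, F=14) along a 3-gon: merge 3 vertices and 3 edges, delete both glued faces → V=26, E=62, F=38.
Check: V − E + F = 26 − 62 + 38 = 2.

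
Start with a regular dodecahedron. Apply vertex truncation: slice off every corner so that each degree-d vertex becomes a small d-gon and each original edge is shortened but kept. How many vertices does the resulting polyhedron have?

The base solid has V = 20, E = 30, F = 12.
Truncation replaces each original edge-end by a new vertex, so V′ = 2E = 60.
Each original edge survives, and each old vertex of degree d contributes d new edges; summing degrees gives Σd = 2E, so E′ = E + 2E = 3E = 90.
Each original face survives and each original vertex becomes one new face: F′ = F + V = 32.

60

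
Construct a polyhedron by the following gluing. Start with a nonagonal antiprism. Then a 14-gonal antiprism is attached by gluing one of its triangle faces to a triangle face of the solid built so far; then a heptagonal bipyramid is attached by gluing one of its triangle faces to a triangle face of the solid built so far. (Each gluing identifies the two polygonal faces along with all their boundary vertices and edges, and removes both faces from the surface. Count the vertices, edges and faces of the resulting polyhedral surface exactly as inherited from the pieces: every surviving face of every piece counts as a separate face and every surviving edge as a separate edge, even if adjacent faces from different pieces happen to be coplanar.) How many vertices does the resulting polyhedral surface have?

49

A nonagonal antiprism: V=18, E=36, F=20.
Attach a 14-gonal antiprism (V=28, E=56, F=30) along a 3-gon: merge 3 vertices and 3 edges, delete both glued faces → V=43, E=89, F=48.
Attach a heptagonal bipyramid (V=9, E=21, F=14) along a 3-gon: merge 3 vertices and 3 edges, delete both glued faces → V=49, E=107, F=60.
Check: V − E + F = 49 − 107 + 60 = 2.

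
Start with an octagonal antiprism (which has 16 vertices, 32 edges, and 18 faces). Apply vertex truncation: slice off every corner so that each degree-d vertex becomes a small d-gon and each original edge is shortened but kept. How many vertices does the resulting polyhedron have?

Truncation replaces each original edge-end by a new vertex, so V′ = 2E = 64.
Each original edge survives, and each old vertex of degree d contributes d new edges; summing degrees gives Σd = 2E, so E′ = E + 2E = 3E = 96.
Each original face survives and each original vertex becomes one new face: F′ = F + V = 34.

64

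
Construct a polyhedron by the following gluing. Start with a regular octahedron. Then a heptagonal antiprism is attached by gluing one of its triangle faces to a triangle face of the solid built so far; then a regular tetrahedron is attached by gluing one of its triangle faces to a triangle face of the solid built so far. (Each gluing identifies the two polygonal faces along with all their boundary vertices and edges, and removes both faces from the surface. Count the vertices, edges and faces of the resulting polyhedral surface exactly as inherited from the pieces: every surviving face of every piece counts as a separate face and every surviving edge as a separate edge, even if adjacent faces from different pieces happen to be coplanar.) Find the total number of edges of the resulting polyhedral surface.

A regular octahedron: V=6, E=12, F=8.
Attach a heptagonal antiprism (V=14, E=28, F=16) along a 3-gon: merge 3 vertices and 3 edges, delete both glued faces → V=17, E=37, F=22.
Attach a regular tetrahedron (V=4, E=6, F=4) along a 3-gon: merge 3 vertices and 3 edges, delete both glued faces → V=18, E=40, F=24.
Check: V − E + F = 18 − 40 + 24 = 2.

40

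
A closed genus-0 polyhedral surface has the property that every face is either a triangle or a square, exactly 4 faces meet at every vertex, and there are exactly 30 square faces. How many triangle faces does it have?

8

Let x be the number of triangles; then F = 30 + x.
Edge–face incidences: 2E = 4·30 + 3·x = 120 + 3x.
Every vertex has degree 4, so 4V = 2E.
Euler: V − E + F = 2 ⇒ (2E)/4 − E + (30 + x) = 2.
Multiply by 8: 2·(2E) − 4·(2E) + 8·(30 + x) = 16, i.e. 240 + 8x − 2·(120 + 3x) = 16.
Collecting terms: 2x = 16, so x = 8.
Then 2E = 120 + 3·8 = 144, so E = 72, V = 2E/4 = 36, F = 30 + 8 = 38.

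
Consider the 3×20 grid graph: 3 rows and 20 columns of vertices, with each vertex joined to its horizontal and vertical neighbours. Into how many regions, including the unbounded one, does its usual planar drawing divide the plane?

The grid has V = 3·20 = 60 vertices and E = 3·19 + 20·2 = 97 edges.
F = 2 − V + E = 2 − 60 + 97 = 39.

39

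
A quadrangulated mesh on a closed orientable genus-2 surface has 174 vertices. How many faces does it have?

176

χ = 2 − 2·2 = -2, and every face is a square so 4F = 2E.
V − E + F = -2 with E = 4F/2 gives 174 − (4/2 − 1)·F = -2, so F = 176 and E = 352.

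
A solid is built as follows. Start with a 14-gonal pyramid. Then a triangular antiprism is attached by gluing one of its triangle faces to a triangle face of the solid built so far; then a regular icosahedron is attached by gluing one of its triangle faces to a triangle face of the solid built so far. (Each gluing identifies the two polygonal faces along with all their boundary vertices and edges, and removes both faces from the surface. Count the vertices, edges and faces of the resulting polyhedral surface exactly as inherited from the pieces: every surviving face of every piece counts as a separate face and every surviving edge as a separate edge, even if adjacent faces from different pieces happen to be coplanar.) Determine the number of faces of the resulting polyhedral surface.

39

A 14-gonal pyramid: V=15, E=28, F=15.
Attach a triangular antiprism (V=6, E=12, F=8) along a 3-gon: merge 3 vertices and 3 edges, delete both glued faces → V=18, E=37, F=21.
Attach a regular icosahedron (V=12, E=30, F=20) along a 3-gon: merge 3 vertices and 3 edges, delete both glued faces → V=27, E=64, F=39.
Check: V − E + F = 27 − 64 + 39 = 2.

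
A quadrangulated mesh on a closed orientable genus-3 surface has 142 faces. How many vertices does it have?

χ = 2 − 2·3 = -4, and every face is a square so 4F = 2E.
E = 4·142/2 = 284. Then V = -4 + E − F = -4 + 284 − 142 = 138.

138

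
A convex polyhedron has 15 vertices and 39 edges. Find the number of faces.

26

Here V − E + F = 2.
F = 2 − V + E = 2 − 15 + 39 = 26.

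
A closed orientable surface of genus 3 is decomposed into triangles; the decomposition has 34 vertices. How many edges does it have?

114

χ = 2 − 2·3 = -4, and every face is a triangle so 3F = 2E.
V − E + F = -4 with E = 3F/2 gives 34 − (3/2 − 1)·F = -4, so F = 76 and E = 114.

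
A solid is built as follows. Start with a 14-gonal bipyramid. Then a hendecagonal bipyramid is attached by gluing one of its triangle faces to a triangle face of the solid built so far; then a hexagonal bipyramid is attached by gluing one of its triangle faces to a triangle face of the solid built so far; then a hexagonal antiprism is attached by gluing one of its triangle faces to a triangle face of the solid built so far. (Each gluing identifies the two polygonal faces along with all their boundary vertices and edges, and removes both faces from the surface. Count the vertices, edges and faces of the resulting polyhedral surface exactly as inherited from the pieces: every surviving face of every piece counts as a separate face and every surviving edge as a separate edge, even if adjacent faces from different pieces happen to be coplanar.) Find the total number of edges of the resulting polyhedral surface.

A 14-gonal bipyramid: V=16, E=42, F=28.
Attach a hendecagonal bipyramid (V=13, E=33, F=22) along a 3-gon: merge 3 vertices and 3 edges, delete both glued faces → V=26, E=72, F=48.
Attach a hexagonal bipyramid (V=8, E=18, F=12) along a 3-gon: merge 3 vertices and 3 edges, delete both glued faces → V=31, E=87, F=58.
Attach a hexagonal antiprism (V=12, E=24, F=14) along a 3-gon: merge 3 vertices and 3 edges, delete both glued faces → V=40, E=108, F=70.
Check: V − E + F = 40 − 108 + 70 = 2.

108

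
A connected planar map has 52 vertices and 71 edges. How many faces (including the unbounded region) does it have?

21

Euler's formula for a connected plane graph: V − E + F = 2, so F = 2 − 52 + 71 = 21.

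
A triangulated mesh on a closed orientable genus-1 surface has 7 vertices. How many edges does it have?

21

χ = 2 − 2·1 = 0, and every face is a triangle so 3F = 2E.
V − E + F = 0 with E = 3F/2 gives 7 − (3/2 − 1)·F = 0, so F = 14 and E = 21.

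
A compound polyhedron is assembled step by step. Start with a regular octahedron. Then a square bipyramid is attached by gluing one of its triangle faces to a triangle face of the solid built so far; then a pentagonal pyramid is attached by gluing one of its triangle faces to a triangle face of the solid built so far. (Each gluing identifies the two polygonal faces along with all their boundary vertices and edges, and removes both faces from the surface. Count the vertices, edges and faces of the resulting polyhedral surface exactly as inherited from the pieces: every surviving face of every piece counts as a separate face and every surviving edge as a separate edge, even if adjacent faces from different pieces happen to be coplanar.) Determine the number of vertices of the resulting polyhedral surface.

A regular octahedron: V=6, E=12, F=8.
Attach a square bipyramid (V=6, E=12, F=8) along a 3-gon: merge 3 vertices and 3 edges, delete both glued faces → V=9, E=21, F=14.
Attach a pentagonal pyramid (V=6, E=10, F=6) along a 3-gon: merge 3 vertices and 3 edges, delete both glued faces → V=12, E=28, F=18.
Check: V − E + F = 12 − 28 + 18 = 2.

12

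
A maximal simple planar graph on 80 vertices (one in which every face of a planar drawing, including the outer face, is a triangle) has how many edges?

In a plane triangulation 3F = 2E and V − E + F = 2, so E = 3V − 6 = 3·80 − 6 = 234.

234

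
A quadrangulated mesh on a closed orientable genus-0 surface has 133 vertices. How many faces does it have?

χ = 2 − 2·0 = 2, and every face is a square so 4F = 2E.
V − E + F = 2 with E = 4F/2 gives 133 − (4/2 − 1)·F = 2, so F = 131 and E = 262.

131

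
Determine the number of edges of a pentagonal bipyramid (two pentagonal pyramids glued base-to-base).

A bipyramid over an n-gon has 2n triangular faces and n + 2 vertices: V = 5 + 2 = 7, E = 3·5 = 15, F = 2·5 = 10.

15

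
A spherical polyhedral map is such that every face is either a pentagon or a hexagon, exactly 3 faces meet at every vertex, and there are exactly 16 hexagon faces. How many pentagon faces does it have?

Let x be the number of pentagons; then F = 16 + x.
Edge–face incidences: 2E = 6·16 + 5·x = 96 + 5x.
Every vertex has degree 3, so 3V = 2E.
Euler: V − E + F = 2 ⇒ (2E)/3 − E + (16 + x) = 2.
Multiply by 6: 2·(2E) − 3·(2E) + 6·(16 + x) = 12, i.e. 96 + 6x − (96 + 5x) = 12.
Collecting terms: x = 12.
Then 2E = 96 + 5·12 = 156, so E = 78, V = 2E/3 = 52, F = 16 + 12 = 28.

12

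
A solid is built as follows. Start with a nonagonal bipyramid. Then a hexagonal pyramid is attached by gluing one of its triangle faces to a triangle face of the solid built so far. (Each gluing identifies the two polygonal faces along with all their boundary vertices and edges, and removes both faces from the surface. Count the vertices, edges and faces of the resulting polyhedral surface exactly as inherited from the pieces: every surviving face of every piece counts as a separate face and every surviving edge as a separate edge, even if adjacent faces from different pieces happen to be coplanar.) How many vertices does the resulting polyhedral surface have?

A nonagonal bipyramid: V=11, E=27, F=18.
Attach a hexagonal pyramid (V=7, E=12, F=7) along a 3-gon: merge 3 vertices and 3 edges, delete both glued faces → V=15, E=36, F=23.
Check: V − E + F = 15 − 36 + 23 = 2.

15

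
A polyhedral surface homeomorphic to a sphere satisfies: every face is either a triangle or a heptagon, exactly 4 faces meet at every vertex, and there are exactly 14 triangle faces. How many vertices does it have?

14

Let x be the number of heptagons; then F = 14 + x.
Edge–face incidences: 2E = 3·14 + 7·x = 42 + 7x.
Every vertex has degree 4, so 4V = 2E.
Euler: V − E + F = 2 ⇒ (2E)/4 − E + (14 + x) = 2.
Multiply by 8: 2·(2E) − 4·(2E) + 8·(14 + x) = 16, i.e. 112 + 8x − 2·(42 + 7x) = 16.
Collecting terms: −6x + 28 = 16, so −6x = −12, so x = 2.
Then 2E = 42 + 7·2 = 56, so E = 28, V = 2E/4 = 14, F = 14 + 2 = 16.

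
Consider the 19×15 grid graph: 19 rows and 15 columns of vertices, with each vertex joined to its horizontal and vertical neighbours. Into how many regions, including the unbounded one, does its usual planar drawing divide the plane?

253

The grid has V = 19·15 = 285 vertices and E = 19·14 + 15·18 = 536 edges.
F = 2 − V + E = 2 − 285 + 536 = 253.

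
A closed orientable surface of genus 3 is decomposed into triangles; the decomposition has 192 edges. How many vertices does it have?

60

χ = 2 − 2·3 = -4, and every face is a triangle so 3F = 2E.
F = 2E/3 = 128. Then V = -4 + E − F = -4 + 192 − 128 = 60.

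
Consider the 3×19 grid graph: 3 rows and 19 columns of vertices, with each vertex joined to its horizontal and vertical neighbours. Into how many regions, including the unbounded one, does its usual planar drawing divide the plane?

37

The grid has V = 3·19 = 57 vertices and E = 3·18 + 19·2 = 92 edges.
F = 2 − V + E = 2 − 57 + 92 = 37.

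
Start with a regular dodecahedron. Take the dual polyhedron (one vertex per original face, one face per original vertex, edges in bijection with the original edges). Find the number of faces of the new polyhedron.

20

The base solid has V = 20, E = 30, F = 12.
The dual swaps V and F and preserves E: V′ = F = 12, E′ = E = 30, F′ = V = 20.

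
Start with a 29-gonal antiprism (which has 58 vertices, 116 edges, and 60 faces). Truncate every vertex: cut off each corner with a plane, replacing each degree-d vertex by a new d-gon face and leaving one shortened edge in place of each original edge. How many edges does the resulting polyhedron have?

348

Truncation replaces each original edge-end by a new vertex, so V′ = 2E = 232.
Each original edge survives, and each old vertex of degree d contributes d new edges; summing degrees gives Σd = 2E, so E′ = E + 2E = 3E = 348.
Each original face survives and each original vertex becomes one new face: F′ = F + V = 118.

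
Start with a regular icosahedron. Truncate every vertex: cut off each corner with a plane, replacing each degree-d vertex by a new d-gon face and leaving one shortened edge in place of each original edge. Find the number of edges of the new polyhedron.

90

The base solid has V = 12, E = 30, F = 20.
Truncation replaces each original edge-end by a new vertex, so V′ = 2E = 60.
Each original edge survives, and each old vertex of degree d contributes d new edges; summing degrees gives Σd = 2E, so E′ = E + 2E = 3E = 90.
Each original face survives and each original vertex becomes one new face: F′ = F + V = 32.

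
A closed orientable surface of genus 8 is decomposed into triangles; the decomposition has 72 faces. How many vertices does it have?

χ = 2 − 2·8 = -14, and every face is a triangle so 3F = 2E.
E = 3·72/2 = 108. Then V = -14 + E − F = -14 + 108 − 72 = 22.

22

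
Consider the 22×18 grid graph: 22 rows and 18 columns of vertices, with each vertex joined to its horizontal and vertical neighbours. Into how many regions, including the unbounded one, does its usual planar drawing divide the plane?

358

The grid has V = 22·18 = 396 vertices and E = 22·17 + 18·21 = 752 edges.
F = 2 − V + E = 2 − 396 + 752 = 358.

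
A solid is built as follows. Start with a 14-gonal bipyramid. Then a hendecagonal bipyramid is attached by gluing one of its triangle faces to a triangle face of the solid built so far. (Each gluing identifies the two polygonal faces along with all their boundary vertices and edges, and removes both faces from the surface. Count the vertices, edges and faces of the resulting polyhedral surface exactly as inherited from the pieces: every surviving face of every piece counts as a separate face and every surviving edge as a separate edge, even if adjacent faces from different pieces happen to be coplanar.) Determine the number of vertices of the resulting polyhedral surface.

26

A 14-gonal bipyramid: V=16, E=42, F=28.
Attach a hendecagonal bipyramid (V=13, E=33, F=22) along a 3-gon: merge 3 vertices and 3 edges, delete both glued faces → V=26, E=72, F=48.
Check: V − E + F = 26 − 72 + 48 = 2.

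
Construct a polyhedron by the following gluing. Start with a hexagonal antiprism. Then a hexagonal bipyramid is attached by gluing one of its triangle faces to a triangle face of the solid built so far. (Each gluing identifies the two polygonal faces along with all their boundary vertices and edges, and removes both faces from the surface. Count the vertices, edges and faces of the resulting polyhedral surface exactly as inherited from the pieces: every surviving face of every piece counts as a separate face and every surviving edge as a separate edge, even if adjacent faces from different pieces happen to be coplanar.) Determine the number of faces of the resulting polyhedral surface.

24

A hexagonal antiprism: V=12, E=24, F=14.
Attach a hexagonal bipyramid (V=8, E=18, F=12) along a 3-gon: merge 3 vertices and 3 edges, delete both glued faces → V=17, E=39, F=24.
Check: V − E + F = 17 − 39 + 24 = 2.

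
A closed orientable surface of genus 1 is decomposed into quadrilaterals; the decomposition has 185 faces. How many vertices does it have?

χ = 2 − 2·1 = 0, and every face is a square so 4F = 2E.
E = 4·185/2 = 370. Then V = 0 + E − F = 0 + 370 − 185 = 185.

185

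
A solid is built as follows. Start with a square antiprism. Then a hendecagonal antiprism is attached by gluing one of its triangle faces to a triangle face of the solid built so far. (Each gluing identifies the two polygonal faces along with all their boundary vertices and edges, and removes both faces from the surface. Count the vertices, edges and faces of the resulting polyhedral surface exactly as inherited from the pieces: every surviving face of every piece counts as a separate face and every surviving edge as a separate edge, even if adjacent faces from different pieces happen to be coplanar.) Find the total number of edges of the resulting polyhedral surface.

A square antiprism: V=8, E=16, F=10.
Attach a hendecagonal antiprism (V=22, E=44, F=24) along a 3-gon: merge 3 vertices and 3 edges, delete both glued faces → V=27, E=57, F=32.
Check: V − E + F = 27 − 57 + 32 = 2.

57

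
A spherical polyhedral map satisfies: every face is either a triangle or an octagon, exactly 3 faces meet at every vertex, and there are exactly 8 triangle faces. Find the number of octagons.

6

Let x be the number of octagons; then F = 8 + x.
Edge–face incidences: 2E = 3·8 + 8·x = 24 + 8x.
Every vertex has degree 3, so 3V = 2E.
Euler: V − E + F = 2 ⇒ (2E)/3 − E + (8 + x) = 2.
Multiply by 6: 2·(2E) − 3·(2E) + 6·(8 + x) = 12, i.e. 48 + 6x − (24 + 8x) = 12.
Collecting terms: −2x + 24 = 12, so −2x = −12, so x = 6.
Then 2E = 24 + 8·6 = 72, so E = 36, V = 2E/3 = 24, F = 8 + 6 = 14.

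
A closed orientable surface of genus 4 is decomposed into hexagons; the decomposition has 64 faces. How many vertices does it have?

122

χ = 2 − 2·4 = -6, and every face is a hexagon so 6F = 2E.
E = 6·64/2 = 192. Then V = -6 + E − F = -6 + 192 − 64 = 122.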